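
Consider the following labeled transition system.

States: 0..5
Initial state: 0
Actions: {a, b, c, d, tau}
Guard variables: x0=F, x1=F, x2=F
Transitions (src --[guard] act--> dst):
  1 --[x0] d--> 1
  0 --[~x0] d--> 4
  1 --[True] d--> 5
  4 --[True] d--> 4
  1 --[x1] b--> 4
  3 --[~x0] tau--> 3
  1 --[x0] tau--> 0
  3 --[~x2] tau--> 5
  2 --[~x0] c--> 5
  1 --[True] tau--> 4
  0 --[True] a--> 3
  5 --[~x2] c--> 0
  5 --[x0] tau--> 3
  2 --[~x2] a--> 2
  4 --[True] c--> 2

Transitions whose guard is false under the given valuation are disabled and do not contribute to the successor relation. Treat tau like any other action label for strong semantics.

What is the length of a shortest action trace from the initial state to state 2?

Answer: 2

Working:
BFS to 2:
  depth 0: {0}
  depth 1: {3,4}
  depth 2: {2,5}
2 enters at depth 2; path d·c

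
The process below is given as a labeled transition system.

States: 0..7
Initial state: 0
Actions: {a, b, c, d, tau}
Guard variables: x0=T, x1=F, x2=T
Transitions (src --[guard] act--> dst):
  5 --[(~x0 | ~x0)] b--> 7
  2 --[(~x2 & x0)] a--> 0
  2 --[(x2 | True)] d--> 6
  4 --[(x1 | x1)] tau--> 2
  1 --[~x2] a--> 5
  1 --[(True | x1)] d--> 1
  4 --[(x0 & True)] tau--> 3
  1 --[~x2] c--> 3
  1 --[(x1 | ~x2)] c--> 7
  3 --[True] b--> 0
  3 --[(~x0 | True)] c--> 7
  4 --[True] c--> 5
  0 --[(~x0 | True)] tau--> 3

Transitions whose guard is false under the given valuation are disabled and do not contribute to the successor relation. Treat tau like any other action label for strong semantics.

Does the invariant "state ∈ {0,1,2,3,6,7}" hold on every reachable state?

Answer: INVARIANT HOLDS

Analysis:
Allowed set {0,1,2,3,6,7}
Reach set: {0,3,7}
  0: ✓
  3: ✓
  7: ✓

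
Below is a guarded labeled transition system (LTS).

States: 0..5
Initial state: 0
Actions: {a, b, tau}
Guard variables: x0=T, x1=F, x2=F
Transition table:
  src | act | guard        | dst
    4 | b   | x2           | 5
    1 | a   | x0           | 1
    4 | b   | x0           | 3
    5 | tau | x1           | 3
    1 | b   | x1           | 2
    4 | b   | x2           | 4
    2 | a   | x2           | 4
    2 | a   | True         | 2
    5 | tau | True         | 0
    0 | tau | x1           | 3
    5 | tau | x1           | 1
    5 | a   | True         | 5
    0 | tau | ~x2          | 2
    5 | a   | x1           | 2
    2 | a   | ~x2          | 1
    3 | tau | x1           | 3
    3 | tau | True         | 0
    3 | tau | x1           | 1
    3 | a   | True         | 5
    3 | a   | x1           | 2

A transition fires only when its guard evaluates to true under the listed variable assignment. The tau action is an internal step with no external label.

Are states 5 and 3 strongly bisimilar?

Answer: BISIMILAR

Analysis:
Bisimulation quotient by refinement:
  round 0: {{0,1,2,3,4,5}}
  round 1: {{0},{1,2},{3,5},{4}}
stable after 2 split(s): 4 block(s)
[5]={3,5}  [3]={3,5}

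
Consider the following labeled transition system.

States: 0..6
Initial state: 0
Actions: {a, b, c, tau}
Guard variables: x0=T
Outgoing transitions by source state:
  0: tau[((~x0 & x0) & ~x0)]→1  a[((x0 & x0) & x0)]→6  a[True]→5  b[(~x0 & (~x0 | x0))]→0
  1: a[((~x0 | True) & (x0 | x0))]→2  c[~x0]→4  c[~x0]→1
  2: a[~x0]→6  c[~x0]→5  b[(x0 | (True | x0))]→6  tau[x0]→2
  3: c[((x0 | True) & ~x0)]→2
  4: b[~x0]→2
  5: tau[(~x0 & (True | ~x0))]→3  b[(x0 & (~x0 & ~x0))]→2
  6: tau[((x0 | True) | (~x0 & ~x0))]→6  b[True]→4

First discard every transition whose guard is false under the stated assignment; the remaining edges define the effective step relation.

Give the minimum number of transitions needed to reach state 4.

Layered search for 4:
  Layer 0: {0}
  Layer 1: {5,6}
  Layer 2: {4}
depth(4)=2, e.g. a·b

Answer: 2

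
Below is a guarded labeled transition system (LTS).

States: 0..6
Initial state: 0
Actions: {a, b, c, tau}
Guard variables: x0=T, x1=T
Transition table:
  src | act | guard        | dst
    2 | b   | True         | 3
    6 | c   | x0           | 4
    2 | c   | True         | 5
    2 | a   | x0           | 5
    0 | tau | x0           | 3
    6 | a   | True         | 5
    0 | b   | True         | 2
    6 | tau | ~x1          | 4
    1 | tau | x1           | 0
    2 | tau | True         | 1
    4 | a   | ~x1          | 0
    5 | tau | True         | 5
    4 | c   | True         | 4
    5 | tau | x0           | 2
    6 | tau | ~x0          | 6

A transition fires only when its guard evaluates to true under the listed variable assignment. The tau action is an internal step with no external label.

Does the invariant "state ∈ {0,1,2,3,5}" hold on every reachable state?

Answer: INVARIANT HOLDS

Analysis:
Safe = {0,1,2,3,5}
Reach set: {0,1,2,3,5}
  0: ok
  1: ok
  2: ok
  3: ok
  5: ok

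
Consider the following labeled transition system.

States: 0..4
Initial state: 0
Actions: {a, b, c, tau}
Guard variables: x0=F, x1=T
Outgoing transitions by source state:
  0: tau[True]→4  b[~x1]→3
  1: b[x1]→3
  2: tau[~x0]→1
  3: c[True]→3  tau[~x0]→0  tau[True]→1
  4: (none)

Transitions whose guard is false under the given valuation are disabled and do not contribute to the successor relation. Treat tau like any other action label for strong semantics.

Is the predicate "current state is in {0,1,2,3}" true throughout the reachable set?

Answer: INVARIANT VIOLATED at state 4

Working:
Allowed set {0,1,2,3}
Reachable = {0,4}
  0: ✓
  4: VIOLATES
reach 4 via tau — violates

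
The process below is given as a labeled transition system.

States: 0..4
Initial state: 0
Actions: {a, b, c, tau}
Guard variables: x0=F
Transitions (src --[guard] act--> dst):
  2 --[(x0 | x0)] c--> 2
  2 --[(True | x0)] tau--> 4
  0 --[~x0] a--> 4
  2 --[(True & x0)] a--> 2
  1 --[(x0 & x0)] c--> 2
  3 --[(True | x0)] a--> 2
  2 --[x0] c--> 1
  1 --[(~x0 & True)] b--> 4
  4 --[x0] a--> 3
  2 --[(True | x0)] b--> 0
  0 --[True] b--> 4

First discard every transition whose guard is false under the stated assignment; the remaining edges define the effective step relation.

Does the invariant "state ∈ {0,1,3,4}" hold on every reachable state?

Allowed set {0,1,3,4}
Reach set: {0,4}
  0: ✓
  4: ✓

Answer: INVARIANT HOLDS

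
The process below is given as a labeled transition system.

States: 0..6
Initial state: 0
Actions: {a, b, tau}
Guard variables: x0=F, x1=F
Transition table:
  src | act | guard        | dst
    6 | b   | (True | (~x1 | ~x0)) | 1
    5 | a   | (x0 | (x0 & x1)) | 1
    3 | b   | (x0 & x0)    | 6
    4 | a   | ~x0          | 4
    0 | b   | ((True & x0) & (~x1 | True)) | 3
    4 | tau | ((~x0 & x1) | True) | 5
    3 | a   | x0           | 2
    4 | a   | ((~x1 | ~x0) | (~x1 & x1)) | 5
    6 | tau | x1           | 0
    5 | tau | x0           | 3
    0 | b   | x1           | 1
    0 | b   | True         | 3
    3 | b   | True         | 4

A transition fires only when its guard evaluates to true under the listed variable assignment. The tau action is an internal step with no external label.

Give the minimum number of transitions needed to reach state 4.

Breadth-first toward 4:
  depth 0: {0}
  depth 1: {3}
  depth 2: {4}
first hit 4 at d=2 via b·b

Answer: 2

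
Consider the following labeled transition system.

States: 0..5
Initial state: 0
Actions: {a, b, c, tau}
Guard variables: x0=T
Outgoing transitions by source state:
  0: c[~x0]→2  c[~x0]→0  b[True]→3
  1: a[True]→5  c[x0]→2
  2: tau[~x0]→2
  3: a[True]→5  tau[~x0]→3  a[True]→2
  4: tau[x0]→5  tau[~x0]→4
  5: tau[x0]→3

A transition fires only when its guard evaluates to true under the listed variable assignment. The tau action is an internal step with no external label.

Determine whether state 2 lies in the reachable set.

Answer: REACHABLE

Trace:
After dropping false guards: 7 live edges.
L0 = {0}
L1 = {3}  now seen {0,3}
L2 = {2,5}  now seen {0,2,3,5}
R = {0,2,3,5}
Path to 2: b·a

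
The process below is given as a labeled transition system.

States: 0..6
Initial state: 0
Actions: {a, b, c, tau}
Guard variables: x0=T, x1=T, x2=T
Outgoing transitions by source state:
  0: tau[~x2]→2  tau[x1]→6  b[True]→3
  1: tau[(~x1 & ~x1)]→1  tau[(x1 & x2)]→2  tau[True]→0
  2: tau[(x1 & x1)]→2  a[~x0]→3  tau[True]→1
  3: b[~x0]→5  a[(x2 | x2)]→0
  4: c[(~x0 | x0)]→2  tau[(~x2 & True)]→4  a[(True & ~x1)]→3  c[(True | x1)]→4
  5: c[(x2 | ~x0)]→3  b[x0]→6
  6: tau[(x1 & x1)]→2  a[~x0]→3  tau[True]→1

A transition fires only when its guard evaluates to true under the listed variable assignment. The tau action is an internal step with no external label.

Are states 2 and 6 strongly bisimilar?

Answer: BISIMILAR

Working:
Refine partition for ~:
  π0 = {{0,1,2,3,4,5,6}}
  π1 = {{0},{1,2,6},{3},{4},{5}}
  π2 = {{0},{1},{2,6},{3},{4},{5}}
Fixed point at round 3; 6 class(es).
class of 2: {2,6}; class of 6: {2,6}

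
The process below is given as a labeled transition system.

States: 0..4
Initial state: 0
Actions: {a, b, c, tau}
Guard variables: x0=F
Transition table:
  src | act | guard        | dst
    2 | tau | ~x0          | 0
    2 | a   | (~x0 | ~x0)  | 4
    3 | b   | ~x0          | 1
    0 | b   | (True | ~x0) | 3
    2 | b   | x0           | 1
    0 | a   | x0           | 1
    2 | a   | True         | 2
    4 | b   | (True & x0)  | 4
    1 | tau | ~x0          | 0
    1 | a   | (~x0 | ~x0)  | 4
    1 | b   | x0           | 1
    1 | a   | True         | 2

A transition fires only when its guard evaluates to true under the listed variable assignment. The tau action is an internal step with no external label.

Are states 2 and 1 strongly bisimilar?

Refine partition for ~:
  P[0] = {{0,1,2,3,4}}
  P[1] = {{0,3},{1,2},{4}}
  P[2] = {{0},{1,2},{3},{4}}
Fixed point at round 3; 4 class(es).
class of 2: {1,2}; class of 1: {1,2}

Answer: BISIMILAR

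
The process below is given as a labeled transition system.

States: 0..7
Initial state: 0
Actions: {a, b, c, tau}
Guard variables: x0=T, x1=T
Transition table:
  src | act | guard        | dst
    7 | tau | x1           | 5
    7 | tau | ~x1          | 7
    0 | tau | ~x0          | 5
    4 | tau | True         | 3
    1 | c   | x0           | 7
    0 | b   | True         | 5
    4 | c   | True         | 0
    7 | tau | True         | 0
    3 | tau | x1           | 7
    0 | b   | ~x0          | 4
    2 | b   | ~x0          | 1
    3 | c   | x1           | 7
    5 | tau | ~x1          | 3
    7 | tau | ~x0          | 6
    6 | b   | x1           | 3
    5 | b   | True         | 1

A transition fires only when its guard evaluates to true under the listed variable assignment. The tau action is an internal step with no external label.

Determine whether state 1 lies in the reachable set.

Guard filter leaves 10 enabled edge(s).
depth 0: {0}
depth 1: {5}  now seen {0,5}
depth 2: {1}  now seen {0,1,5}
depth 3: {7}  now seen {0,1,5,7}
Reach set: {0,1,5,7}
witness 1: b·b

Answer: REACHABLE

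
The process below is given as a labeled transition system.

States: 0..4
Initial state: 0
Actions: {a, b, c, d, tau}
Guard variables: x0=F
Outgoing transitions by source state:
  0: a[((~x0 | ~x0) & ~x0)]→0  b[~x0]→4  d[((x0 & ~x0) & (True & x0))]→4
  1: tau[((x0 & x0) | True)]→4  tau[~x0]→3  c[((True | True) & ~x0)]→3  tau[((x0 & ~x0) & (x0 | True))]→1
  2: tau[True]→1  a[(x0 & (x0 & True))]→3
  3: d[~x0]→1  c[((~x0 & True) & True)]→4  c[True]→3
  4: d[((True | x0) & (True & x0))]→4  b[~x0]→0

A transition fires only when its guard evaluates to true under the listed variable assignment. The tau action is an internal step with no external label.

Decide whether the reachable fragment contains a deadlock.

Answer: DEADLOCK-FREE

Trace:
Reachable = {0,4}
  0: a→0  b→4  [2 out]
  4: b→0  [1 out]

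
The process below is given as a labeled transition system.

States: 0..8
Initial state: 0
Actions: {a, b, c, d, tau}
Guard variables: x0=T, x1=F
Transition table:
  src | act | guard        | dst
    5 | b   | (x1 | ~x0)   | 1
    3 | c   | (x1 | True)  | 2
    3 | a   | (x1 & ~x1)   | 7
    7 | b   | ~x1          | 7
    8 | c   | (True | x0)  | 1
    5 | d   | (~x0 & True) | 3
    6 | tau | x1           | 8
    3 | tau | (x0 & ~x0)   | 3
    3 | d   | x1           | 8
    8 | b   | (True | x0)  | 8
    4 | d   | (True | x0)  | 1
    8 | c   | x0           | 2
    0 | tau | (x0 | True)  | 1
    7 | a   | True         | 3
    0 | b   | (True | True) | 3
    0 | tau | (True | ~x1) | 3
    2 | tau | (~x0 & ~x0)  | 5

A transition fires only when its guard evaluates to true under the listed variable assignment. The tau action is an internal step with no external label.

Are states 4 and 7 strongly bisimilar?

Refine partition for ~:
  π0 = {{0,1,2,3,4,5,6,7,8}}
  π1 = {{0},{1,2,5,6},{3},{4},{7},{8}}
6 equivalence class(es) (converged in 2)
class of 4: {4}; class of 7: {7}

Answer: NOT BISIMILAR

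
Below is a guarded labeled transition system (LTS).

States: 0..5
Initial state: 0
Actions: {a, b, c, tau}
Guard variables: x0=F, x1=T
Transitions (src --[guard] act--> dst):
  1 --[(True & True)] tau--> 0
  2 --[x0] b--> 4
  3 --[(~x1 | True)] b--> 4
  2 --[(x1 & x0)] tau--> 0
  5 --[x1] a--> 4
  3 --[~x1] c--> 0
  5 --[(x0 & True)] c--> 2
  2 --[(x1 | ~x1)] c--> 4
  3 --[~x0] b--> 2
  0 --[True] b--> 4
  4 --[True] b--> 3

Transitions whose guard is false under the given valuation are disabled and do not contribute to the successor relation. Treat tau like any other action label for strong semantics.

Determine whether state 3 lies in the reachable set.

Answer: REACHABLE

Analysis:
7 transition(s) survive guard evaluation.
depth 0: {0}
depth 1: {4}  cumulative {0,4}
depth 2: {3}  cumulative {0,3,4}
depth 3: {2}  cumulative {0,2,3,4}
Reach set: {0,2,3,4}
trace reaching 3: b·b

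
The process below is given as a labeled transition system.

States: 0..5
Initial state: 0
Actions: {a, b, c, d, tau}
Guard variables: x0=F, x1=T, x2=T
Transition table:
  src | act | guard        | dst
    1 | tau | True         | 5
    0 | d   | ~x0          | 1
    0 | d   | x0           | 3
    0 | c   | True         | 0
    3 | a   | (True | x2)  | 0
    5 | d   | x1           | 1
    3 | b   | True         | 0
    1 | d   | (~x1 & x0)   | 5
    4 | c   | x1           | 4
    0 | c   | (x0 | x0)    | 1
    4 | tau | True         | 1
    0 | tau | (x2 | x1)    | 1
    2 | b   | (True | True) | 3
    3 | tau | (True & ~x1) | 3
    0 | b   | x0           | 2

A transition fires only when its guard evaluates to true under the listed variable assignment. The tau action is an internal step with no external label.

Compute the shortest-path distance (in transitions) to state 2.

Answer: UNREACHABLE

Trace:
Layered search for 2:
  L0 = {0}
  L1 = {1}
  L2 = {5}
2 never appears.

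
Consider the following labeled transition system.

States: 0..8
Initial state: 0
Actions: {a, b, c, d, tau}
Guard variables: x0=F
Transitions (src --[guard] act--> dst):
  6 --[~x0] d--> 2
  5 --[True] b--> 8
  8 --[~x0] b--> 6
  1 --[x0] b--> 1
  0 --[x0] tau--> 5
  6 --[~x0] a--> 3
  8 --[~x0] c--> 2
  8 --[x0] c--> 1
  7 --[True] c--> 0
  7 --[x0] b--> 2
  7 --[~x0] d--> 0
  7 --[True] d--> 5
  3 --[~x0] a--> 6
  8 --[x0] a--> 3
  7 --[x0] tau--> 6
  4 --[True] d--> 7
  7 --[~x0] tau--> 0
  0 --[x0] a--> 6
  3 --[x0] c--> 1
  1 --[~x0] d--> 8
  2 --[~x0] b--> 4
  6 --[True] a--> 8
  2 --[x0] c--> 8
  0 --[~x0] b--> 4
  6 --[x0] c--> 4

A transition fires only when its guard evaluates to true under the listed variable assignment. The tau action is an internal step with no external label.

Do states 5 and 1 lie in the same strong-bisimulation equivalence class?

Bisimulation quotient by refinement:
  P[0] = {{0,1,2,3,4,5,6,7,8}}
  P[1] = {{0,2,5},{1,4},{3},{6},{7},{8}}
  P[2] = {{0,2},{1},{3},{4},{5},{6},{7},{8}}
8 equivalence class(es) (converged in 3)
5∈{5}, 1∈{1}

Answer: NOT BISIMILAR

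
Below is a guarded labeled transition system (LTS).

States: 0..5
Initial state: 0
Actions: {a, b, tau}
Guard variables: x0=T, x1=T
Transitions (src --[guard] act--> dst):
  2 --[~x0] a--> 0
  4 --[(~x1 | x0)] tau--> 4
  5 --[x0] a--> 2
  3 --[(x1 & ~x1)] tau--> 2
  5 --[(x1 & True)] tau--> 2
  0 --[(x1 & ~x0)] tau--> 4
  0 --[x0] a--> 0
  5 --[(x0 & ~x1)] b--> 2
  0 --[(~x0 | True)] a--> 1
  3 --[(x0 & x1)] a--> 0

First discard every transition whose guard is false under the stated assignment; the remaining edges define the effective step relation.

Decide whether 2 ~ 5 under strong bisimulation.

Answer: NOT BISIMILAR

Analysis:
Compute ~ classes (split until stable):
  π0 = {{0,1,2,3,4,5}}
  π1 = {{0,3},{1,2},{4},{5}}
  π2 = {{0},{1,2},{3},{4},{5}}
5 equivalence class(es) (converged in 3)
[2]={1,2}  [5]={5}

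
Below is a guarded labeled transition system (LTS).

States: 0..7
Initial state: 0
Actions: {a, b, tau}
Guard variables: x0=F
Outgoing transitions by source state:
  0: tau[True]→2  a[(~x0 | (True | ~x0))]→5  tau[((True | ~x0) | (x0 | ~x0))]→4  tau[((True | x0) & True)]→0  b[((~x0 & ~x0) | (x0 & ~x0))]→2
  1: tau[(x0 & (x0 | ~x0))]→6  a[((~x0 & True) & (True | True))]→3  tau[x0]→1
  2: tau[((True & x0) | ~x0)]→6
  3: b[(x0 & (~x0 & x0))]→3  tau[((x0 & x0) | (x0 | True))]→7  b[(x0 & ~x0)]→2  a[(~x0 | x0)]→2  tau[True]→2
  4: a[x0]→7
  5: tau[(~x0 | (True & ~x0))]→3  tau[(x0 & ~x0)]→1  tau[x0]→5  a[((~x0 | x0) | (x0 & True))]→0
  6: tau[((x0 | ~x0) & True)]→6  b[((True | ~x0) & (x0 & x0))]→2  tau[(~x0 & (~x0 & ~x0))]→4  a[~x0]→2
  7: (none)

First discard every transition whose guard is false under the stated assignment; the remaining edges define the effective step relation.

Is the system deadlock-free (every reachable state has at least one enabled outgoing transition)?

Answer: DEADLOCK at state 4

Analysis:
Reach set: {0,2,3,4,5,6,7}
  0: a→5  b→2  tau→0  tau→2  tau→4  [deg 5]
  2: tau→6  [deg 1]
  3: a→2  tau→2  tau→7  [deg 3]
  4: ∅  [deadlock]
  5: a→0  tau→3  [deg 2]
  6: a→2  tau→4  tau→6  [deg 3]
  7: ∅  [deadlock]
Path to 4: tau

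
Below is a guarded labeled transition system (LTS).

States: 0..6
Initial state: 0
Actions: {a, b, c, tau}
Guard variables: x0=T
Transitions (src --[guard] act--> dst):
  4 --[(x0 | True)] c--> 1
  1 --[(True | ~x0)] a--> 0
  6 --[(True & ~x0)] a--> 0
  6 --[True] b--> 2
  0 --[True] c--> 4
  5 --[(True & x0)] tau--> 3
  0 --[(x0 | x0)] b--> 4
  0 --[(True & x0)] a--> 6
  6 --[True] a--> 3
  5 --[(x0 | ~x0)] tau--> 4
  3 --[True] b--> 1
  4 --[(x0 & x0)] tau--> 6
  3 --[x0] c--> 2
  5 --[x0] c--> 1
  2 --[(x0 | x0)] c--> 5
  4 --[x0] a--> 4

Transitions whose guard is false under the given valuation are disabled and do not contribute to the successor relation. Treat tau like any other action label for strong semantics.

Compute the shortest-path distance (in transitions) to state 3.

Answer: 2

Trace:
BFS to 3:
  depth 0: {0}
  depth 1: {4,6}
  depth 2: {1,2,3}
first hit 3 at d=2 via a·a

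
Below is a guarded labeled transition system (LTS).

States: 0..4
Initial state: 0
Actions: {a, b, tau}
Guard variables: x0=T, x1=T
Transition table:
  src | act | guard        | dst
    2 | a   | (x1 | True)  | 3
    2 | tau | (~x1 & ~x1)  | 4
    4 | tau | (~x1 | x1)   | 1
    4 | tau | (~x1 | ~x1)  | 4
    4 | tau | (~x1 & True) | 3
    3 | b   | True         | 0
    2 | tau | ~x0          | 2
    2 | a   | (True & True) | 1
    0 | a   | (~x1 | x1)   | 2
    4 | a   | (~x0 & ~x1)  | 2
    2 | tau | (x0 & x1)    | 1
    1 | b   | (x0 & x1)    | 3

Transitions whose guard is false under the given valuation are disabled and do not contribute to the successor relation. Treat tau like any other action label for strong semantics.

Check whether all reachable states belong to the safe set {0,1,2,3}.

Inv-set: {0,1,2,3}
Reach set: {0,1,2,3}
  0: ok
  1: ok
  2: ok
  3: ok

Answer: INVARIANT HOLDS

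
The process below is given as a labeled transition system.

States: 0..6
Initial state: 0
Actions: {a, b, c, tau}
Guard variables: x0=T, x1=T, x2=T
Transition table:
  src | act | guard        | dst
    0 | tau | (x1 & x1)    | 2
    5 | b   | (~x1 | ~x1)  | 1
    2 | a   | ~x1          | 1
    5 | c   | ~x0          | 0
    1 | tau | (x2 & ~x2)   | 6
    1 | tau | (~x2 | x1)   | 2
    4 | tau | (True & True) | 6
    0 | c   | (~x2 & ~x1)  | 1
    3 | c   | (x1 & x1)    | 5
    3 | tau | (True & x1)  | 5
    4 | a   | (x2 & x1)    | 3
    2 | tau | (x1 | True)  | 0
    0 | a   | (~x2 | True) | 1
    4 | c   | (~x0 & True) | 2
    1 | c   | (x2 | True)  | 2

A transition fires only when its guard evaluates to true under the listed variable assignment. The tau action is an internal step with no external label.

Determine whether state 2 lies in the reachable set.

After dropping false guards: 9 live edges.
Layer 0: {0}
Layer 1: {1,2}  cumulative {0,1,2}
Reach set: {0,1,2}
trace reaching 2: tau

Answer: REACHABLE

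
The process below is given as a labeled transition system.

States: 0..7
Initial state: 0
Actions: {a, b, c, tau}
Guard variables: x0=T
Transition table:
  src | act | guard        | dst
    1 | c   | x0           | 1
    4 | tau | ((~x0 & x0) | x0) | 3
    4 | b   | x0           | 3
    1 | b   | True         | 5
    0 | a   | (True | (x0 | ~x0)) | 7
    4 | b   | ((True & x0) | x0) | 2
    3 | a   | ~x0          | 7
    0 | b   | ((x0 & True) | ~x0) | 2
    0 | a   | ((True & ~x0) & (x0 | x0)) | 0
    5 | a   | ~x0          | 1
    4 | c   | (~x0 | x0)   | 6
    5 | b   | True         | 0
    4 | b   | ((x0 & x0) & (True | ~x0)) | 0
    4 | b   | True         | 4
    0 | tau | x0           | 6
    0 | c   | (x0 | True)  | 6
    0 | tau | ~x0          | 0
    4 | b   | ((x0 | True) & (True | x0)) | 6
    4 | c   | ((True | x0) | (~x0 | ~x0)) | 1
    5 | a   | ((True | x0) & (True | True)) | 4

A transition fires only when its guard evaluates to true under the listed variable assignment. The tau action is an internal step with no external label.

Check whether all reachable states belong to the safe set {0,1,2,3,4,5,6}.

Allowed set {0,1,2,3,4,5,6}
Reachable = {0,2,6,7}
  0: ok
  2: ok
  6: ok
  7: ✗ unsafe
counterexample path to 7: a

Answer: INVARIANT VIOLATED at state 7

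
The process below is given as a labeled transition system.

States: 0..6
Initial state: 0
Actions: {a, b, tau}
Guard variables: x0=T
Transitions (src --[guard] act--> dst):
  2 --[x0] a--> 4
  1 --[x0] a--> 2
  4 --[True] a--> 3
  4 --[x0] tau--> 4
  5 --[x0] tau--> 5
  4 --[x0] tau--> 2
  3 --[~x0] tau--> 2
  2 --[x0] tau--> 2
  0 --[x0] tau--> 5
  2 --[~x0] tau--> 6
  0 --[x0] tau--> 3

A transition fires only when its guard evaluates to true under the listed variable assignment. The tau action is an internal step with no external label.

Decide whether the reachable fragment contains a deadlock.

Answer: DEADLOCK at state 3

Trace:
Reachable = {0,3,5}
  0: tau→3  tau→5  [2 exit(s)]
  3: ∅  [STUCK]
  5: tau→5  [1 exit(s)]
witness 3: tau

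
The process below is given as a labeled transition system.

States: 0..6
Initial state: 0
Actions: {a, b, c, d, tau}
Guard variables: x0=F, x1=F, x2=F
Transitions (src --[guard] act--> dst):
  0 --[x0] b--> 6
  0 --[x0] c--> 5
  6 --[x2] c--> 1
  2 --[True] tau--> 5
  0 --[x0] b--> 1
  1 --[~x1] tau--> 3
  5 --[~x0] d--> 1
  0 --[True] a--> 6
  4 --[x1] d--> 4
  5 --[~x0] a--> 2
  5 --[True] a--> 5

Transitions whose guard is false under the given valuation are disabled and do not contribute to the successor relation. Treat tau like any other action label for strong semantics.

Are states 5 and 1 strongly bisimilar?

Compute ~ classes (split until stable):
  π0 = {{0,1,2,3,4,5,6}}
  π1 = {{0},{1,2},{3,4,6},{5}}
  π2 = {{0},{1},{2},{3,4,6},{5}}
stable after 3 split(s): 5 block(s)
class of 5: {5}; class of 1: {1}

Answer: NOT BISIMILAR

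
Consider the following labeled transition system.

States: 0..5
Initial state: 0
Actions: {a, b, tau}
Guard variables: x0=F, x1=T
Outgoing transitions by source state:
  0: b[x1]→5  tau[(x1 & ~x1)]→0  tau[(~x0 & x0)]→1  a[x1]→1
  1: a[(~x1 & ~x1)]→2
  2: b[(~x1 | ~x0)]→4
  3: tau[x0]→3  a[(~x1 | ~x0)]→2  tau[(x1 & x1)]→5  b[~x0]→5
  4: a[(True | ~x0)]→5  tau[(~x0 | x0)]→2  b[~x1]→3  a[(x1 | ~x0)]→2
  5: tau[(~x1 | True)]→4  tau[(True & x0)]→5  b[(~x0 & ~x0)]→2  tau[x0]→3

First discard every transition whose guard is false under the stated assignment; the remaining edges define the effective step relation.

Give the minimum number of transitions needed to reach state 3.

Answer: UNREACHABLE

Trace:
BFS to 3:
  L0 = {0}
  L1 = {1,5}
  L2 = {2,4}
3 never appears.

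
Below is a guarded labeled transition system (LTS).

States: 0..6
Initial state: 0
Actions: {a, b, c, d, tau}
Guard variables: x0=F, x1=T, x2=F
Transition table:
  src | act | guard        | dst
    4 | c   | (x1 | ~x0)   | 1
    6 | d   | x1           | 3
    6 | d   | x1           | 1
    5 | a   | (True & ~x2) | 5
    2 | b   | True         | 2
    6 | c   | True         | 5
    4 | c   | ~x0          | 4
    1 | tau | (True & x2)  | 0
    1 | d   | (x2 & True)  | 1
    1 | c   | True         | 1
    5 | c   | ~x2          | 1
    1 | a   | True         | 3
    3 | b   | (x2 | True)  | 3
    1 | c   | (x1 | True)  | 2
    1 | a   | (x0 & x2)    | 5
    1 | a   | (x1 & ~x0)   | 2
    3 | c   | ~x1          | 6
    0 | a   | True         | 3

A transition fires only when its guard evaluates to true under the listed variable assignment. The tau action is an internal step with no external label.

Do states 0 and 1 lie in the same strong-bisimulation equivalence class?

Compute ~ classes (split until stable):
  round 0: {{0,1,2,3,4,5,6}}
  round 1: {{0},{1,5},{2,3},{4},{6}}
  round 2: {{0},{1},{2,3},{4},{5},{6}}
Fixed point at round 3; 6 class(es).
[0]={0}  [1]={1}

Answer: NOT BISIMILAR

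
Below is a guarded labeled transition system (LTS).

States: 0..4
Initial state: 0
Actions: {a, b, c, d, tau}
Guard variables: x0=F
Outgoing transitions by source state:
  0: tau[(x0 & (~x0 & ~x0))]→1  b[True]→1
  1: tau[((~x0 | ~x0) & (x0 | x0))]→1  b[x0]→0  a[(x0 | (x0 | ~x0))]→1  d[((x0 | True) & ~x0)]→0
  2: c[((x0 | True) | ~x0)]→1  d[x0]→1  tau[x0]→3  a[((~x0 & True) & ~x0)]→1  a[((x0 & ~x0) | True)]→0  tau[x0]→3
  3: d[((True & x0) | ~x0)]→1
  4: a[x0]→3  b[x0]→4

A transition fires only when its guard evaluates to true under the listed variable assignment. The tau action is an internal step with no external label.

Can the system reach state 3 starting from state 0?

After dropping false guards: 7 live edges.
Layer 0: {0}
Layer 1: {1}  total {0,1}
R = {0,1}

Answer: UNREACHABLE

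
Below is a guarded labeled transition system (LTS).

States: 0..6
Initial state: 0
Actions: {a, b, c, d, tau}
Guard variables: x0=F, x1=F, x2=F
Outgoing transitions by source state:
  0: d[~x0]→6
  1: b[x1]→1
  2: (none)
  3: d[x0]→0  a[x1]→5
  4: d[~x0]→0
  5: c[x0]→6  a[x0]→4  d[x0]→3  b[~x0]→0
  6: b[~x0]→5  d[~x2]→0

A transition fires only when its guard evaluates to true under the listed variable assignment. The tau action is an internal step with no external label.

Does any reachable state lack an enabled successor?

Reachable = {0,5,6}
  0: d→6  [1 out]
  5: b→0  [1 out]
  6: b→5  d→0  [2 out]

Answer: DEADLOCK-FREE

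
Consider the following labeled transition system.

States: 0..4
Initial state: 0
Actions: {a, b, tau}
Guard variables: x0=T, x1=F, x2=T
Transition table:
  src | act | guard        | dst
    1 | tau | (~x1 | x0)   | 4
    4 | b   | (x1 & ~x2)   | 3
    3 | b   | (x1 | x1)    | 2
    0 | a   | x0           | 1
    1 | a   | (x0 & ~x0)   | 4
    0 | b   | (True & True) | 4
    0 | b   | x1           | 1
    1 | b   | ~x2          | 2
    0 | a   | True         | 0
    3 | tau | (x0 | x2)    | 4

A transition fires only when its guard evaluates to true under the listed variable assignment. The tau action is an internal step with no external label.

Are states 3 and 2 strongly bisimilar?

Bisimulation quotient by refinement:
  round 0: {{0,1,2,3,4}}
  round 1: {{0},{1,3},{2,4}}
3 equivalence class(es) (converged in 2)
3∈{1,3}, 2∈{2,4}

Answer: NOT BISIMILAR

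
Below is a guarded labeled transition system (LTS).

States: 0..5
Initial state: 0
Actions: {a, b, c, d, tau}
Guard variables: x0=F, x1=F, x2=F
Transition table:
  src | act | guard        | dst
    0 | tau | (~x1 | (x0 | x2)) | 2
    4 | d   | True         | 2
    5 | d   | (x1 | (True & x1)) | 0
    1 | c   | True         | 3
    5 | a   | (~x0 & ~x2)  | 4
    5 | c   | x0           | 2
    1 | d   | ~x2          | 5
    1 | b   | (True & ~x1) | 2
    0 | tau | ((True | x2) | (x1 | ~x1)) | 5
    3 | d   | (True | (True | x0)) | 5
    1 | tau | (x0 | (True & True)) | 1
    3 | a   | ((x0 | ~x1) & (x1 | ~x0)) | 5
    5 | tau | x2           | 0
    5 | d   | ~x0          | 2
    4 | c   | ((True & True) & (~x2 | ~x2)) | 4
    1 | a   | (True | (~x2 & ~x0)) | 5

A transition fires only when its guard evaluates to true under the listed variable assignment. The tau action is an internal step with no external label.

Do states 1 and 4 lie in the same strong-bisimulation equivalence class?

Answer: NOT BISIMILAR

Analysis:
Bisimulation quotient by refinement:
  P[0] = {{0,1,2,3,4,5}}
  P[1] = {{0},{1},{2},{3,5},{4}}
  P[2] = {{0},{1},{2},{3},{4},{5}}
Fixed point at round 3; 6 class(es).
class of 1: {1}; class of 4: {4}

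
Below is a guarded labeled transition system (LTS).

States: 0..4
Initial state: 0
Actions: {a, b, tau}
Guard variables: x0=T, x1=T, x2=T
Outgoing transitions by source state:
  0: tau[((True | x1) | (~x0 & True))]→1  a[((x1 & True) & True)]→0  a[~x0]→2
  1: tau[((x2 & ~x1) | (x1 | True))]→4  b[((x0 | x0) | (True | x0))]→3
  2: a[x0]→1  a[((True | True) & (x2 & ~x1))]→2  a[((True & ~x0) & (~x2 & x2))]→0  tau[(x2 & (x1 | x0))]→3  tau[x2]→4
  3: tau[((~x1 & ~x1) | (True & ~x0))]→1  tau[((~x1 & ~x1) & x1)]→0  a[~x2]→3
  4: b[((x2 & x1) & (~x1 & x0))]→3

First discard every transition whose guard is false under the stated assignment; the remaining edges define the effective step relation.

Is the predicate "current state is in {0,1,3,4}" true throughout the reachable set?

Allowed set {0,1,3,4}
Reachable = {0,1,3,4}
  0: safe
  1: safe
  3: safe
  4: safe

Answer: INVARIANT HOLDS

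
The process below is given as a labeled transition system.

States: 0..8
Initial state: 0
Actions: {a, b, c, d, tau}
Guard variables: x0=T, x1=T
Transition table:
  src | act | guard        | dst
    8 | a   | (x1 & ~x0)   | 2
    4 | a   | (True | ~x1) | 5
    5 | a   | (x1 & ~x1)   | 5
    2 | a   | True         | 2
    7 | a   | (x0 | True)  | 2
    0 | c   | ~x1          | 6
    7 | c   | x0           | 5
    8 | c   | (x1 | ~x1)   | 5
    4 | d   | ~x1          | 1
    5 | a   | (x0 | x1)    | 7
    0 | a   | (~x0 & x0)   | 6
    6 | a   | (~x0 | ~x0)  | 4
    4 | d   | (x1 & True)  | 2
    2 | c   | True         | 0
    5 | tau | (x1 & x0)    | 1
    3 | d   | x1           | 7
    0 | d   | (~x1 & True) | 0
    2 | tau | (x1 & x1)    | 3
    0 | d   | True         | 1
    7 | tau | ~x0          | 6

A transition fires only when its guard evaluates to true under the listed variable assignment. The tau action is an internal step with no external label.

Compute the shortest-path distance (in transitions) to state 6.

BFS to 6:
  Layer 0: {0}
  Layer 1: {1}
6 never appears.

Answer: UNREACHABLE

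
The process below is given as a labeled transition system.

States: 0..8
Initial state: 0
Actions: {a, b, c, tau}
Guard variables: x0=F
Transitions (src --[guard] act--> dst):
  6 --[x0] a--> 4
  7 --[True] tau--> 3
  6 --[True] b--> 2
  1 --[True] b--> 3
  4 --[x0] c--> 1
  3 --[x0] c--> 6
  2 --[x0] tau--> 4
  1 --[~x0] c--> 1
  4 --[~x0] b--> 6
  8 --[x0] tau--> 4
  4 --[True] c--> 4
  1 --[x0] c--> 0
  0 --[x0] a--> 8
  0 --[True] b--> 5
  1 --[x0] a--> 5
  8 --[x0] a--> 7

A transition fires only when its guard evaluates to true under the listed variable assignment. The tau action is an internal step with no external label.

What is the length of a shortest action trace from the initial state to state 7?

Answer: UNREACHABLE

Trace:
Breadth-first toward 7:
  L0 = {0}
  L1 = {5}
7 never appears.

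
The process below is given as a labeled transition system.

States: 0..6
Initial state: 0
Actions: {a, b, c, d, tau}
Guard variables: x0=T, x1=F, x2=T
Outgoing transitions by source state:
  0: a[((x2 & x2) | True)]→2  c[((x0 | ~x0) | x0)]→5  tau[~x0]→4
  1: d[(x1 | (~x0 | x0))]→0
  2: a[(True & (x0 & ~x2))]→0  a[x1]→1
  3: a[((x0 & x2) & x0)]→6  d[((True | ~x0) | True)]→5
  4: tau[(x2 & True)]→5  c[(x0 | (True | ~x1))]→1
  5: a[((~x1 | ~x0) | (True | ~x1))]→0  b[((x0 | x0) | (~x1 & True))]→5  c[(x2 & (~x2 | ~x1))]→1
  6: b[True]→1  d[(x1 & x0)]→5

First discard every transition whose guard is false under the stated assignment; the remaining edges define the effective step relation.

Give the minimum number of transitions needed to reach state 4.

Answer: UNREACHABLE

Analysis:
BFS to 4:
  L0 = {0}
  L1 = {2,5}
  L2 = {1}
4 never appears.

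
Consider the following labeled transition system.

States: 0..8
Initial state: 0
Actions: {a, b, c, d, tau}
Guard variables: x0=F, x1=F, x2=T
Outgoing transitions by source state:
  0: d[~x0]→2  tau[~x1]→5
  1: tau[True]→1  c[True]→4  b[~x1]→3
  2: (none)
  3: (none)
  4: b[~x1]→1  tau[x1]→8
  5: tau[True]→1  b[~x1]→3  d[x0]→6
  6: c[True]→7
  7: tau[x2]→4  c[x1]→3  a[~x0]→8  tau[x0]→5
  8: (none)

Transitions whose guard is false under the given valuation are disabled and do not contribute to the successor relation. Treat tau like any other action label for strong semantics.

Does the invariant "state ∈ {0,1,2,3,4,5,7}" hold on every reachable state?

Inv-set: {0,1,2,3,4,5,7}
Reachable = {0,1,2,3,4,5}
  0: safe
  1: safe
  2: safe
  3: safe
  4: safe
  5: safe

Answer: INVARIANT HOLDS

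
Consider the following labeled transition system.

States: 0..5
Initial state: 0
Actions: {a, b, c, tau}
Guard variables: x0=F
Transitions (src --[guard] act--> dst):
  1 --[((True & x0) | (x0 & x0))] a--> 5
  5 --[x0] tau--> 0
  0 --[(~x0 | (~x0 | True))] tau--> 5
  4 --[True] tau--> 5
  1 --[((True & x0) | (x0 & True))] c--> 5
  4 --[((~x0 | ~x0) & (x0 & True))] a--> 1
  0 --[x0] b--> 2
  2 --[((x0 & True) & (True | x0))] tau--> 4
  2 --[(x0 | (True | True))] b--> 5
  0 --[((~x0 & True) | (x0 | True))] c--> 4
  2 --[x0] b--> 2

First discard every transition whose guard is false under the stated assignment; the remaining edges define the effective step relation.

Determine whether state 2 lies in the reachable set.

Answer: UNREACHABLE

Working:
After dropping false guards: 4 live edges.
depth 0: {0}
depth 1: {4,5}  cumulative {0,4,5}
R = {0,4,5}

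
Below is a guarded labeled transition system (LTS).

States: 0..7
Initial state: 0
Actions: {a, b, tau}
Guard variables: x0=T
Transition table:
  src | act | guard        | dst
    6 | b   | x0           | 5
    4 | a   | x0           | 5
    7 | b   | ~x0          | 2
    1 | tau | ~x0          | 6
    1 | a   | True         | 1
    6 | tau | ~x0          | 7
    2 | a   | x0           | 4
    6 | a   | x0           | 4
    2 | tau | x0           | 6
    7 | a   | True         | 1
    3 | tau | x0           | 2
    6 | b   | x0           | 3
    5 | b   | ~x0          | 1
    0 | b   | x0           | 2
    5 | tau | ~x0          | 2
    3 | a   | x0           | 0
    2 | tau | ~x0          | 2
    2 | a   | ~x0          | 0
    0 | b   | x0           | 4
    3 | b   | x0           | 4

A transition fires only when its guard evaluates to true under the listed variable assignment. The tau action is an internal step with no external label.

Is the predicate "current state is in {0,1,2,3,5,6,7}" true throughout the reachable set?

Allowed set {0,1,2,3,5,6,7}
R = {0,2,3,4,5,6}
  0: ok
  2: ok
  3: ok
  4: outside
  5: ok
  6: ok
counterexample path to 4: b

Answer: INVARIANT VIOLATED at state 4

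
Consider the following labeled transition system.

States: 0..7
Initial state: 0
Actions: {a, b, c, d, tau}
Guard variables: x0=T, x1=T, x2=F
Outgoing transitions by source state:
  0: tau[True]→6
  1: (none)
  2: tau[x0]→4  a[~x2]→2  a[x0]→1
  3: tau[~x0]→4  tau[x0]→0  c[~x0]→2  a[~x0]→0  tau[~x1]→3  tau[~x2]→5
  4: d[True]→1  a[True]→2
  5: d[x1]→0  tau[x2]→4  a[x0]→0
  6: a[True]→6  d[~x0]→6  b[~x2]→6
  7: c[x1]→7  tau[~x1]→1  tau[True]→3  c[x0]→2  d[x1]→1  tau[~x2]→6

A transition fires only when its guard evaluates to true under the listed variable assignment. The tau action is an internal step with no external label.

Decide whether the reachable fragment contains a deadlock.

Answer: DEADLOCK-FREE

Analysis:
Reachable = {0,6}
  0: tau→6  [1 out]
  6: a→6  b→6  [2 out]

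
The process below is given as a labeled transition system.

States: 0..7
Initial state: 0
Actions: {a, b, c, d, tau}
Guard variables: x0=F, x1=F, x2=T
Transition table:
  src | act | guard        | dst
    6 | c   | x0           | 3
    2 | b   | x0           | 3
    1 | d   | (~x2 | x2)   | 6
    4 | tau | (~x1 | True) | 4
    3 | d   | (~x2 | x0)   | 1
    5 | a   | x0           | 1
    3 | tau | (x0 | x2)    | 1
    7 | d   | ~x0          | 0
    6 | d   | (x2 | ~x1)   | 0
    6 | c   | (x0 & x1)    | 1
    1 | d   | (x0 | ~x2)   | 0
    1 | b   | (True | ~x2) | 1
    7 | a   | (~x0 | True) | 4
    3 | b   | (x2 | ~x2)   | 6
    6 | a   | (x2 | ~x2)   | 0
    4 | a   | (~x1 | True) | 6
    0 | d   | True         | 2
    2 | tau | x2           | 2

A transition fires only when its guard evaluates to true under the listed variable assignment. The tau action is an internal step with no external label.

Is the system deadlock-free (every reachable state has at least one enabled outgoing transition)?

Answer: DEADLOCK-FREE

Working:
R = {0,2}
  0: d→2  [deg 1]
  2: tau→2  [deg 1]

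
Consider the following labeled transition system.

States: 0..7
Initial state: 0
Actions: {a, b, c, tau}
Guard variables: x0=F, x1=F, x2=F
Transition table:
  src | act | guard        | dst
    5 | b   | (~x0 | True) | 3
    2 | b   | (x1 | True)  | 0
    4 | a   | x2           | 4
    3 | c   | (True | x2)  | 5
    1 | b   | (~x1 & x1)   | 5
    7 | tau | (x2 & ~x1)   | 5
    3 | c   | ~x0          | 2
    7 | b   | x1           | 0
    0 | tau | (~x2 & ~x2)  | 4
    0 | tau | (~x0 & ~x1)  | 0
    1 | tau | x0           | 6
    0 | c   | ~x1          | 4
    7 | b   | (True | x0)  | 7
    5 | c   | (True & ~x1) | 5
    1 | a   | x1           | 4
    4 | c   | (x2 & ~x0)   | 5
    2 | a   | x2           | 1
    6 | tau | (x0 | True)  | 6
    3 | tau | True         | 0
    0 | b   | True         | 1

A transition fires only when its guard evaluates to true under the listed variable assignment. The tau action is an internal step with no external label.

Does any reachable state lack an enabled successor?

Reach set: {0,1,4}
  0: b→1  c→4  tau→0  tau→4  [4 out]
  1: ∅  [deadlock]
  4: ∅  [deadlock]
witness 1: b

Answer: DEADLOCK at state 1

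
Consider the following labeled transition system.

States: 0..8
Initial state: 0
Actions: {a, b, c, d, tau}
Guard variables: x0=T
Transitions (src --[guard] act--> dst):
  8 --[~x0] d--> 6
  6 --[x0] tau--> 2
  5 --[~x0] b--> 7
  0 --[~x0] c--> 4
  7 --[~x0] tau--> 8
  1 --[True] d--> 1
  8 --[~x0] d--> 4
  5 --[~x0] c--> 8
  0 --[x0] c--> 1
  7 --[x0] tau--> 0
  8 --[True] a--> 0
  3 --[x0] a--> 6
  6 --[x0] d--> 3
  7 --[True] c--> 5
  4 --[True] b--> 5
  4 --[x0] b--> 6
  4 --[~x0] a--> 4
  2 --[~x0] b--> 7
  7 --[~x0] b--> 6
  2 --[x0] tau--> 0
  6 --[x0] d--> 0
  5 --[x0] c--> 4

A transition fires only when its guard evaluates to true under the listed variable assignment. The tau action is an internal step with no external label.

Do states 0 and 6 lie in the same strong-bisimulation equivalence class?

Compute ~ classes (split until stable):
  P[0] = {{0,1,2,3,4,5,6,7,8}}
  P[1] = {{0,5},{1},{2},{3,8},{4},{6},{7}}
  P[2] = {{0},{1},{2},{3},{4},{5},{6},{7},{8}}
stable after 3 split(s): 9 block(s)
class of 0: {0}; class of 6: {6}

Answer: NOT BISIMILAR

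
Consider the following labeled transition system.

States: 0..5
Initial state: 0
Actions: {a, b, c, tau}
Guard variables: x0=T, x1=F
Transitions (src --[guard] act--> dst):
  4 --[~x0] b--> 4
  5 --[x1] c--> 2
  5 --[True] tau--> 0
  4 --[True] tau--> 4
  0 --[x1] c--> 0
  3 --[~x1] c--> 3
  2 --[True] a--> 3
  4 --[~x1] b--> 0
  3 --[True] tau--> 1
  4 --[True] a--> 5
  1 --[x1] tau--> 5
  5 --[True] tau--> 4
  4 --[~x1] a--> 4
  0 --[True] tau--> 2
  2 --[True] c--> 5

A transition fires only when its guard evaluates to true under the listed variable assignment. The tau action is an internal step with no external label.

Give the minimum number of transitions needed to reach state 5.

Answer: 2

Analysis:
Breadth-first toward 5:
  depth 0: {0}
  depth 1: {2}
  depth 2: {3,5}
5 enters at depth 2; path tau·c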